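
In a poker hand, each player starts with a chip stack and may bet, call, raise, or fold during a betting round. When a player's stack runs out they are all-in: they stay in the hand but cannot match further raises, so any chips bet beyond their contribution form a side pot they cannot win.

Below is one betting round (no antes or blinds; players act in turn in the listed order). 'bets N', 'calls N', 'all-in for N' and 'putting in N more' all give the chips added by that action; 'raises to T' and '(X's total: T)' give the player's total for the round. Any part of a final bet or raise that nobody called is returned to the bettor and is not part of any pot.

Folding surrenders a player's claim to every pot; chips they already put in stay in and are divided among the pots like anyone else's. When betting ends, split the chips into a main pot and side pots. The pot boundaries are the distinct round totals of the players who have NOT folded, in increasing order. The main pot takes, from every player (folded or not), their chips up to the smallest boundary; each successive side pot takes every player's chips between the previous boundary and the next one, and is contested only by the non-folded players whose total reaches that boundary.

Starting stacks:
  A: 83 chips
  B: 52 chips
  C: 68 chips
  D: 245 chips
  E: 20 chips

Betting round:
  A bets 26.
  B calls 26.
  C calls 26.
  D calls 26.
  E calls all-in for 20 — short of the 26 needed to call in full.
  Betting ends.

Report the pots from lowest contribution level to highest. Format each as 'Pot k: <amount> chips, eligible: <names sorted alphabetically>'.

Contributions: A=26, B=26, C=26, D=26, E=20
Pot levels (distinct totals of non-folded players): 20, 26
Layer 1-20: 20 each from A, B, C, D, E = 20*5 = 100 chips; eligible A, B, C, D, E
Layer 21-26: 6 each from A, B, C, D = 6*4 = 24 chips; eligible A, B, C, D

Pot 1: 100 chips, eligible: A, B, C, D, E
Pot 2: 24 chips, eligible: A, B, C, D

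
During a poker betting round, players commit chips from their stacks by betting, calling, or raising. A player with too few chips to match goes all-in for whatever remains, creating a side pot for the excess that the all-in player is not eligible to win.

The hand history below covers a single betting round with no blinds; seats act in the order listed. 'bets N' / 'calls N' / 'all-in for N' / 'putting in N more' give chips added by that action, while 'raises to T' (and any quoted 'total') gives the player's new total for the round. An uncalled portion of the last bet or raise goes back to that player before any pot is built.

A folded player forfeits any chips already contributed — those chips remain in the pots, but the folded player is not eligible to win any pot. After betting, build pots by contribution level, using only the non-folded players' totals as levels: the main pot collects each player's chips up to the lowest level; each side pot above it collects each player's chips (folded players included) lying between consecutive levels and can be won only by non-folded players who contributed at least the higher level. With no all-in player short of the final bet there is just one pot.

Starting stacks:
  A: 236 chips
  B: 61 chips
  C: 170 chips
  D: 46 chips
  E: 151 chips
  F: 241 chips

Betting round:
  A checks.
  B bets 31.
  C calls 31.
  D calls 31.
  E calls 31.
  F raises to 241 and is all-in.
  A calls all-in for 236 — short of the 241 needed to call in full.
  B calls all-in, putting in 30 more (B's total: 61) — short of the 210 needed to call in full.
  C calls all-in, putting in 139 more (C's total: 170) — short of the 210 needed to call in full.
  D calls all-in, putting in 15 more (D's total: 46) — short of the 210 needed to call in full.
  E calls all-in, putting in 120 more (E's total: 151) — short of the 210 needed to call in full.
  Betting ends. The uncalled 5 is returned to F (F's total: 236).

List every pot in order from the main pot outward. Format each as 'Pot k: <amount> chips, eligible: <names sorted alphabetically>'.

Pot 1: 276 chips, eligible: A, B, C, D, E, F
Pot 2: 75 chips, eligible: A, B, C, E, F
Pot 3: 360 chips, eligible: A, C, E, F
Pot 4: 57 chips, eligible: A, C, F
Pot 5: 132 chips, eligible: A, F

Derivation:
Contributions (after 5 returned to F): A=236, B=61, C=170, D=46, E=151, F=236
Pot levels (distinct totals of non-folded players): 46, 61, 151, 170, 236
Layer 1-46: 46 each from A, B, C, D, E, F = 46*6 = 276 chips; eligible A, B, C, D, E, F
Layer 47-61: 15 each from A, B, C, E, F = 15*5 = 75 chips; eligible A, B, C, E, F
Layer 62-151: 90 each from A, C, E, F = 90*4 = 360 chips; eligible A, C, E, F
Layer 152-170: 19 each from A, C, F = 19*3 = 57 chips; eligible A, C, F
Layer 171-236: 66 each from A, F = 66*2 = 132 chips; eligible A, F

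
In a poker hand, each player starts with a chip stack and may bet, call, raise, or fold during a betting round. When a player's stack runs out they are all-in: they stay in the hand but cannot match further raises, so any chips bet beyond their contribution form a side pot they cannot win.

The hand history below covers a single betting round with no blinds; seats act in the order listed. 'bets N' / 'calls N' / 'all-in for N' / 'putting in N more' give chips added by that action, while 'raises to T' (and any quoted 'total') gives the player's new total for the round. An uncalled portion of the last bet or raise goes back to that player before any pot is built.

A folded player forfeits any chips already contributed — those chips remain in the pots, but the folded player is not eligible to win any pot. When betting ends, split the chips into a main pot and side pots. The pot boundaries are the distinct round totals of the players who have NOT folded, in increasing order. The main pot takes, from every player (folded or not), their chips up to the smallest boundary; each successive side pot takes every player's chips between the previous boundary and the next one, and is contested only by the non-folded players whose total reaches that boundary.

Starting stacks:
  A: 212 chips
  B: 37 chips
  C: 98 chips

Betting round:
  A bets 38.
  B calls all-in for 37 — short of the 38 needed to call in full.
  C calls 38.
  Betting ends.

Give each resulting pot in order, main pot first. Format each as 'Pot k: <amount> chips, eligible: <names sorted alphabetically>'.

Contributions: A=38, B=37, C=38
Pot levels (distinct totals of non-folded players): 37, 38
Layer 1-37: 37 each from A, B, C = 37*3 = 111 chips; eligible A, B, C
Layer 38-38: 1 each from A, C = 1*2 = 2 chips; eligible A, C

Pot 1: 111 chips, eligible: A, B, C
Pot 2: 2 chips, eligible: A, C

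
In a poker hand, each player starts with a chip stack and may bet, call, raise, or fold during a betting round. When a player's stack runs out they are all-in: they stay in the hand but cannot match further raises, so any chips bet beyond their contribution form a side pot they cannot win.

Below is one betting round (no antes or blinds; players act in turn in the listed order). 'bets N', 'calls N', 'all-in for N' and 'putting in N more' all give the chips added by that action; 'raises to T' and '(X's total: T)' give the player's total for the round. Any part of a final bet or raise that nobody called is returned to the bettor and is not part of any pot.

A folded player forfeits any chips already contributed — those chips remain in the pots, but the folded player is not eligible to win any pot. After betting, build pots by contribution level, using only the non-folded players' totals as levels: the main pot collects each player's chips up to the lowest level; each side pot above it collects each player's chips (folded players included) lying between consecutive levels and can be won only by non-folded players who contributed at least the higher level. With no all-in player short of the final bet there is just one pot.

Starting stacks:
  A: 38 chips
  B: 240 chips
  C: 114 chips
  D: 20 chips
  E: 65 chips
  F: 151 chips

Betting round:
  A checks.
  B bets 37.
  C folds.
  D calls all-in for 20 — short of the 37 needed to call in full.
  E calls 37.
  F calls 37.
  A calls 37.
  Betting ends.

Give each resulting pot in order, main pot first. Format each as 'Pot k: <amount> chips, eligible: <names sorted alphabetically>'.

Contributions: A=37, B=37, D=20, E=37, F=37
Folded: C
Pot levels (distinct totals of non-folded players): 20, 37
Layer 1-20: 20 each from A, B, D, E, F = 20*5 = 100 chips; eligible A, B, D, E, F
Layer 21-37: 17 each from A, B, E, F = 17*4 = 68 chips; eligible A, B, E, F

Pot 1: 100 chips, eligible: A, B, D, E, F
Pot 2: 68 chips, eligible: A, B, E, F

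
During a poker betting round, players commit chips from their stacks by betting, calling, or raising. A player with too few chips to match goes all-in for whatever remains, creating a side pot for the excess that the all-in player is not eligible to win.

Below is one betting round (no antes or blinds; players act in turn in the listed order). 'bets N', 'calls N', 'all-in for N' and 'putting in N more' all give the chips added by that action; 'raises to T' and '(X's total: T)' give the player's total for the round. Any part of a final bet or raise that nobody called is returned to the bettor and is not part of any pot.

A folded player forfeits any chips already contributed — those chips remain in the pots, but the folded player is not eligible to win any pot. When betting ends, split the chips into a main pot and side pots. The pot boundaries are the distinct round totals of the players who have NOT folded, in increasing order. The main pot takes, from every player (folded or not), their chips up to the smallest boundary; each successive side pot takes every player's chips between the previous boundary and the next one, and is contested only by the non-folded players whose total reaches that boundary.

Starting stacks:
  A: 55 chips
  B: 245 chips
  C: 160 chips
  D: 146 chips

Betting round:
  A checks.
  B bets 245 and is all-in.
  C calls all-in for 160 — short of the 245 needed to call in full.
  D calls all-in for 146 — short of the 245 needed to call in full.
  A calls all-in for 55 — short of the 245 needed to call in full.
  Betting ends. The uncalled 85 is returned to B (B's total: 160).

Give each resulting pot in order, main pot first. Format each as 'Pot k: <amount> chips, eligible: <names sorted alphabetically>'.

Contributions (after 85 returned to B): A=55, B=160, C=160, D=146
Pot levels (distinct totals of non-folded players): 55, 146, 160
Layer 1-55: 55 each from A, B, C, D = 55*4 = 220 chips; eligible A, B, C, D
Layer 56-146: 91 each from B, C, D = 91*3 = 273 chips; eligible B, C, D
Layer 147-160: 14 each from B, C = 14*2 = 28 chips; eligible B, C

Pot 1: 220 chips, eligible: A, B, C, D
Pot 2: 273 chips, eligible: B, C, D
Pot 3: 28 chips, eligible: B, C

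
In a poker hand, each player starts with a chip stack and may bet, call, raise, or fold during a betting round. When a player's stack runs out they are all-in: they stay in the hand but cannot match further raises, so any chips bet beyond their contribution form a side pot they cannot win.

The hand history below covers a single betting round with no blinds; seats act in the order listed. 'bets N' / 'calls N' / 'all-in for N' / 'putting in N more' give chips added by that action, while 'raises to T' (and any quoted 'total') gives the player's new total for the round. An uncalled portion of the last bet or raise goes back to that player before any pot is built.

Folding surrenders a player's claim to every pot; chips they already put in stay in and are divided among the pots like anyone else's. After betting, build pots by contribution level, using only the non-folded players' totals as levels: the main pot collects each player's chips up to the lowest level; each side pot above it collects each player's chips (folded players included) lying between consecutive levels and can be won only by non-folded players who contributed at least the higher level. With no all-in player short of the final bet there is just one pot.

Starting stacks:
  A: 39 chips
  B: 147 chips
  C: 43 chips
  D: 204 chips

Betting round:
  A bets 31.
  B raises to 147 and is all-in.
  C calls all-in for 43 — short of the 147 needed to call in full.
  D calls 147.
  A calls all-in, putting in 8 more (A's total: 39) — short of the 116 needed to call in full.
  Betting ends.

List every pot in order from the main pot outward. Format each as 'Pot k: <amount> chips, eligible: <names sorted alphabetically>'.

Pot 1: 156 chips, eligible: A, B, C, D
Pot 2: 12 chips, eligible: B, C, D
Pot 3: 208 chips, eligible: B, D

Derivation:
Contributions: A=39, B=147, C=43, D=147
Pot levels (distinct totals of non-folded players): 39, 43, 147
Layer 1-39: 39 each from A, B, C, D = 39*4 = 156 chips; eligible A, B, C, D
Layer 40-43: 4 each from B, C, D = 4*3 = 12 chips; eligible B, C, D
Layer 44-147: 104 each from B, D = 104*2 = 208 chips; eligible B, D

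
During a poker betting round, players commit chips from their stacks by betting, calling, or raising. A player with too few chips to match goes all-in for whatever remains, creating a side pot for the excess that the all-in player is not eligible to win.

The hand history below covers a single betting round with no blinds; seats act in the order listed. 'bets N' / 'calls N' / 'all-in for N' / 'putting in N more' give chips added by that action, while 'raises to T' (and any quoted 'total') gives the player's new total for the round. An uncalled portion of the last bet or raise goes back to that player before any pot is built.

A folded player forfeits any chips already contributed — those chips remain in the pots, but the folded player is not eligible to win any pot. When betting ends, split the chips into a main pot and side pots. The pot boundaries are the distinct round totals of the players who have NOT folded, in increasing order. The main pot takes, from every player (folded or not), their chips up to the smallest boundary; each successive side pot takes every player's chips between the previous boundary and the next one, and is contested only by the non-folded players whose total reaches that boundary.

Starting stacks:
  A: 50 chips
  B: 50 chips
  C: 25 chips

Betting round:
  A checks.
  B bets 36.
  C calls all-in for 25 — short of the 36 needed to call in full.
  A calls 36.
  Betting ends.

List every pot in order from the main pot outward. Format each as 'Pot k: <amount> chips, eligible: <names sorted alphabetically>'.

Pot 1: 75 chips, eligible: A, B, C
Pot 2: 22 chips, eligible: A, B

Derivation:
Contributions: A=36, B=36, C=25
Pot levels (distinct totals of non-folded players): 25, 36
Layer 1-25: 25 each from A, B, C = 25*3 = 75 chips; eligible A, B, C
Layer 26-36: 11 each from A, B = 11*2 = 22 chips; eligible A, B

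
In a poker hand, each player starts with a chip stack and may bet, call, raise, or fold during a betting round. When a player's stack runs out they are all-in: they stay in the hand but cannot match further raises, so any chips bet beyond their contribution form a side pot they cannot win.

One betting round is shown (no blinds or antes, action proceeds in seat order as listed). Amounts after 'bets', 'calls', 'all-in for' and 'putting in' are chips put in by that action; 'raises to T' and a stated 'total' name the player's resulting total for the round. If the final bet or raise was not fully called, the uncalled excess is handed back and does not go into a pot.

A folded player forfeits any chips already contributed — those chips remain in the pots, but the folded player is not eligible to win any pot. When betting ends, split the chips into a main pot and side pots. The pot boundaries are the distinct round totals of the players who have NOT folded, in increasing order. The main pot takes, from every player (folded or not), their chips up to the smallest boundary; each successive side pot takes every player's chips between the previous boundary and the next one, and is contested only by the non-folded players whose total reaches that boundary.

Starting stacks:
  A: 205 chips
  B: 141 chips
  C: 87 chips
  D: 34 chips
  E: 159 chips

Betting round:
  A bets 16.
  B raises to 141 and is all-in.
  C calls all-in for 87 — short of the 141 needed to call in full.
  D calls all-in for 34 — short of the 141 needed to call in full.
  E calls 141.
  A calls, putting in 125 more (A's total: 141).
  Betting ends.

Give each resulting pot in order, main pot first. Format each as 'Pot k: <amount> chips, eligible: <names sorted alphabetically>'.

Pot 1: 170 chips, eligible: A, B, C, D, E
Pot 2: 212 chips, eligible: A, B, C, E
Pot 3: 162 chips, eligible: A, B, E

Derivation:
Contributions: A=141, B=141, C=87, D=34, E=141
Pot levels (distinct totals of non-folded players): 34, 87, 141
Layer 1-34: 34 each from A, B, C, D, E = 34*5 = 170 chips; eligible A, B, C, D, E
Layer 35-87: 53 each from A, B, C, E = 53*4 = 212 chips; eligible A, B, C, E
Layer 88-141: 54 each from A, B, E = 54*3 = 162 chips; eligible A, B, E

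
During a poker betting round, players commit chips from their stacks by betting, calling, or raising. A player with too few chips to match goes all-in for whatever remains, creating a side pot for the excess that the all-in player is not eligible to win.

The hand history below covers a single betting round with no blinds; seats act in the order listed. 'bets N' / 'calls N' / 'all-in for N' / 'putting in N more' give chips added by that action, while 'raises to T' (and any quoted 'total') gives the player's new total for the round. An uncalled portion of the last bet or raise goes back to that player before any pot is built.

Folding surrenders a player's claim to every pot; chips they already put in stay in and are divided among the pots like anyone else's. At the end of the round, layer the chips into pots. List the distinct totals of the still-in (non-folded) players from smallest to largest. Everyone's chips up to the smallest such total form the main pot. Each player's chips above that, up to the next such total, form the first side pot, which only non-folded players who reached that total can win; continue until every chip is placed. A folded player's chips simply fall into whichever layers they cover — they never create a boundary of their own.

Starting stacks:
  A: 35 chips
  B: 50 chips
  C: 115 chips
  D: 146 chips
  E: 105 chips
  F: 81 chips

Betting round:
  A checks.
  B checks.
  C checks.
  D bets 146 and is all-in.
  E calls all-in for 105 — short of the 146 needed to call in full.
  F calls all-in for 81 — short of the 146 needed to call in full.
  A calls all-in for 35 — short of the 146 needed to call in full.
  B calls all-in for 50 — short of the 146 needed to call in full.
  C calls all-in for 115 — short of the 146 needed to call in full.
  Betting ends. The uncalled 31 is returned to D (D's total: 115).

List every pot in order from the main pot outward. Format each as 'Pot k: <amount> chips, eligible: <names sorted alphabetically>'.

Pot 1: 210 chips, eligible: A, B, C, D, E, F
Pot 2: 75 chips, eligible: B, C, D, E, F
Pot 3: 124 chips, eligible: C, D, E, F
Pot 4: 72 chips, eligible: C, D, E
Pot 5: 20 chips, eligible: C, D

Derivation:
Contributions (after 31 returned to D): A=35, B=50, C=115, D=115, E=105, F=81
Pot levels (distinct totals of non-folded players): 35, 50, 81, 105, 115
Layer 1-35: 35 each from A, B, C, D, E, F = 35*6 = 210 chips; eligible A, B, C, D, E, F
Layer 36-50: 15 each from B, C, D, E, F = 15*5 = 75 chips; eligible B, C, D, E, F
Layer 51-81: 31 each from C, D, E, F = 31*4 = 124 chips; eligible C, D, E, F
Layer 82-105: 24 each from C, D, E = 24*3 = 72 chips; eligible C, D, E
Layer 106-115: 10 each from C, D = 10*2 = 20 chips; eligible C, D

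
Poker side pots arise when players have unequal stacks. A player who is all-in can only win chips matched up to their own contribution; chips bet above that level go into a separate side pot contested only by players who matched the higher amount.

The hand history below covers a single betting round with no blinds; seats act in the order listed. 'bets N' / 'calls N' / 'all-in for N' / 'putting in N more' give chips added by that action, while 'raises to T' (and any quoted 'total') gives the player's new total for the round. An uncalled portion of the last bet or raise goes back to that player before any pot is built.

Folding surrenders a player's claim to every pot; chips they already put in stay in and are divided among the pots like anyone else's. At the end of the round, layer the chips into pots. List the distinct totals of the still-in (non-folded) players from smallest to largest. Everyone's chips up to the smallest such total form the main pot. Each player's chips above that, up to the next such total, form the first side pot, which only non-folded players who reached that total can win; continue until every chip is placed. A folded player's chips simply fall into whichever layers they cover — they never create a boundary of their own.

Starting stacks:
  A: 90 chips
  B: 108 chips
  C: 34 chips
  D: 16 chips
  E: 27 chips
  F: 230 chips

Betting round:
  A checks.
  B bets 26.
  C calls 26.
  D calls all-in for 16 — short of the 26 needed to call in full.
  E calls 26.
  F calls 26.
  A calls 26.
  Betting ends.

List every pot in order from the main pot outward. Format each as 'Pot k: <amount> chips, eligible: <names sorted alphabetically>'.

Pot 1: 96 chips, eligible: A, B, C, D, E, F
Pot 2: 50 chips, eligible: A, B, C, E, F

Derivation:
Contributions: A=26, B=26, C=26, D=16, E=26, F=26
Pot levels (distinct totals of non-folded players): 16, 26
Layer 1-16: 16 each from A, B, C, D, E, F = 16*6 = 96 chips; eligible A, B, C, D, E, F
Layer 17-26: 10 each from A, B, C, E, F = 10*5 = 50 chips; eligible A, B, C, E, F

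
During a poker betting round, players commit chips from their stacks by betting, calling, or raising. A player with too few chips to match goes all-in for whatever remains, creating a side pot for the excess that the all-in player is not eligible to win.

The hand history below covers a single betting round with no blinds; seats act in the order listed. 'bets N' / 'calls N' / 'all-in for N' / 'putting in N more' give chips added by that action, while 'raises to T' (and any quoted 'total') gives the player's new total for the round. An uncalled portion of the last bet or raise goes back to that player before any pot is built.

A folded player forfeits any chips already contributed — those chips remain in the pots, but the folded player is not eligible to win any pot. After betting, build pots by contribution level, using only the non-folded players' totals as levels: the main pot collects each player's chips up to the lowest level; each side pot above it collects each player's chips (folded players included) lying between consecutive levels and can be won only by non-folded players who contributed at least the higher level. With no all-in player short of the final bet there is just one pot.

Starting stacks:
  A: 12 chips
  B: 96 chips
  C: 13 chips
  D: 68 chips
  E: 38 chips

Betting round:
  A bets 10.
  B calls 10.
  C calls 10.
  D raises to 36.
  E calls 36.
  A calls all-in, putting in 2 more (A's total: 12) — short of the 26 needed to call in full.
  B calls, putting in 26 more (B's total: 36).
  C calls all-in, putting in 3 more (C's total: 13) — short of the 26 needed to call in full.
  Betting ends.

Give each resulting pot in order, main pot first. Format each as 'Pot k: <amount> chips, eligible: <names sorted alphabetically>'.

Contributions: A=12, B=36, C=13, D=36, E=36
Pot levels (distinct totals of non-folded players): 12, 13, 36
Layer 1-12: 12 each from A, B, C, D, E = 12*5 = 60 chips; eligible A, B, C, D, E
Layer 13-13: 1 each from B, C, D, E = 1*4 = 4 chips; eligible B, C, D, E
Layer 14-36: 23 each from B, D, E = 23*3 = 69 chips; eligible B, D, E

Pot 1: 60 chips, eligible: A, B, C, D, E
Pot 2: 4 chips, eligible: B, C, D, E
Pot 3: 69 chips, eligible: B, D, E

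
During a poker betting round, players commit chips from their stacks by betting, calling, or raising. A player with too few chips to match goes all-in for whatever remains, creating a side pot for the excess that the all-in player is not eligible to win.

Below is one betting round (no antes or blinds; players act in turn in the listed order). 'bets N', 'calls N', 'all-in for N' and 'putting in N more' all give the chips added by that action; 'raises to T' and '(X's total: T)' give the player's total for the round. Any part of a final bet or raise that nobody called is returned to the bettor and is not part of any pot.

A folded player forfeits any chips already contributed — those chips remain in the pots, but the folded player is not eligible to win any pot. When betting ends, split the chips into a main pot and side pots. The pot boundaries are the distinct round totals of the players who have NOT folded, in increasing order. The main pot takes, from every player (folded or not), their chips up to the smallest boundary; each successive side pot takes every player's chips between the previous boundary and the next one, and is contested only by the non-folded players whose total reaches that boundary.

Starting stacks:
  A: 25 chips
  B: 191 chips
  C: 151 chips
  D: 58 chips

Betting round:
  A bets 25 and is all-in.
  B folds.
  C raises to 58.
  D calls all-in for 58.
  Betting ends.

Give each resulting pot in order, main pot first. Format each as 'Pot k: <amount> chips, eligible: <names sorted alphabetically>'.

Pot 1: 75 chips, eligible: A, C, D
Pot 2: 66 chips, eligible: C, D

Derivation:
Contributions: A=25, C=58, D=58
Folded: B
Pot levels (distinct totals of non-folded players): 25, 58
Layer 1-25: 25 each from A, C, D = 25*3 = 75 chips; eligible A, C, D
Layer 26-58: 33 each from C, D = 33*2 = 66 chips; eligible C, D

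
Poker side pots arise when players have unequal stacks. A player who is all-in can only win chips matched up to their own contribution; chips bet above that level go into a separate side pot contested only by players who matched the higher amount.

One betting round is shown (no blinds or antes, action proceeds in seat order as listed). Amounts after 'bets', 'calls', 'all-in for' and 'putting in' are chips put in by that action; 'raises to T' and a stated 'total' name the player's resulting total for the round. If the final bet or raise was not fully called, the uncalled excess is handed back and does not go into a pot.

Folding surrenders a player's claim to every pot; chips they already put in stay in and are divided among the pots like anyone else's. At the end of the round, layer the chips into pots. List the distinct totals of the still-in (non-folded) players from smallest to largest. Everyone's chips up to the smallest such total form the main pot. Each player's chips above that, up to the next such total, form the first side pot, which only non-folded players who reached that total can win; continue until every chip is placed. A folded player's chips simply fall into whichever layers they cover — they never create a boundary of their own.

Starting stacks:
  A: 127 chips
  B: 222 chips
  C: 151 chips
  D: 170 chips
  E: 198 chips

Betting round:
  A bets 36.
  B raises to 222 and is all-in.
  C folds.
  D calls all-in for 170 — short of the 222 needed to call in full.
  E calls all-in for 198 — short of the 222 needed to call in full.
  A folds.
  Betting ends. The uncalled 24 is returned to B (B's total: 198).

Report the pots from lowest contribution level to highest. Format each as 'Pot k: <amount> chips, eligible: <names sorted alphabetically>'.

Pot 1: 546 chips, eligible: B, D, E
Pot 2: 56 chips, eligible: B, E

Derivation:
Contributions (after 24 returned to B): A=36, B=198, D=170, E=198
Folded: A, C
Pot levels (distinct totals of non-folded players): 170, 198
Layer 1-170: A 36 + B 170 + D 170 + E 170 = 546 chips; eligible B, D, E
Layer 171-198: 28 each from B, E = 28*2 = 56 chips; eligible B, E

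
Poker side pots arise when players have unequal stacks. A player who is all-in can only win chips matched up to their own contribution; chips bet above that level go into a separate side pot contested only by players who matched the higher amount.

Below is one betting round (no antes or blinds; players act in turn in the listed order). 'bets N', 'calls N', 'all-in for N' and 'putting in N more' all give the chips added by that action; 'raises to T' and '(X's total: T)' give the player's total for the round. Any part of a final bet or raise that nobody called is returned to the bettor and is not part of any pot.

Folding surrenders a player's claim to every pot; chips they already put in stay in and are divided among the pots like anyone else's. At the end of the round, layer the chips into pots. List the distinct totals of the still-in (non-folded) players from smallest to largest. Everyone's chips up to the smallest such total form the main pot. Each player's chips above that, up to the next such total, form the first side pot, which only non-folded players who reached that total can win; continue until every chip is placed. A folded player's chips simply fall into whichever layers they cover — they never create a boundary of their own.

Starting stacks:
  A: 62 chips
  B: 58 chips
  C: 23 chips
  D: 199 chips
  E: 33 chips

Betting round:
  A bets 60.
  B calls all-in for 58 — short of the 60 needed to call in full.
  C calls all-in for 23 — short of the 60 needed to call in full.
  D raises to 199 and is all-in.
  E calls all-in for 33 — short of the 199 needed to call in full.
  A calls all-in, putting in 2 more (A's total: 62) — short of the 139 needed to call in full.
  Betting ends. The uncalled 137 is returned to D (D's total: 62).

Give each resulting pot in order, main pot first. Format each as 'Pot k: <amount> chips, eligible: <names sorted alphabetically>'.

Pot 1: 115 chips, eligible: A, B, C, D, E
Pot 2: 40 chips, eligible: A, B, D, E
Pot 3: 75 chips, eligible: A, B, D
Pot 4: 8 chips, eligible: A, D

Derivation:
Contributions (after 137 returned to D): A=62, B=58, C=23, D=62, E=33
Pot levels (distinct totals of non-folded players): 23, 33, 58, 62
Layer 1-23: 23 each from A, B, C, D, E = 23*5 = 115 chips; eligible A, B, C, D, E
Layer 24-33: 10 each from A, B, D, E = 10*4 = 40 chips; eligible A, B, D, E
Layer 34-58: 25 each from A, B, D = 25*3 = 75 chips; eligible A, B, D
Layer 59-62: 4 each from A, D = 4*2 = 8 chips; eligible A, D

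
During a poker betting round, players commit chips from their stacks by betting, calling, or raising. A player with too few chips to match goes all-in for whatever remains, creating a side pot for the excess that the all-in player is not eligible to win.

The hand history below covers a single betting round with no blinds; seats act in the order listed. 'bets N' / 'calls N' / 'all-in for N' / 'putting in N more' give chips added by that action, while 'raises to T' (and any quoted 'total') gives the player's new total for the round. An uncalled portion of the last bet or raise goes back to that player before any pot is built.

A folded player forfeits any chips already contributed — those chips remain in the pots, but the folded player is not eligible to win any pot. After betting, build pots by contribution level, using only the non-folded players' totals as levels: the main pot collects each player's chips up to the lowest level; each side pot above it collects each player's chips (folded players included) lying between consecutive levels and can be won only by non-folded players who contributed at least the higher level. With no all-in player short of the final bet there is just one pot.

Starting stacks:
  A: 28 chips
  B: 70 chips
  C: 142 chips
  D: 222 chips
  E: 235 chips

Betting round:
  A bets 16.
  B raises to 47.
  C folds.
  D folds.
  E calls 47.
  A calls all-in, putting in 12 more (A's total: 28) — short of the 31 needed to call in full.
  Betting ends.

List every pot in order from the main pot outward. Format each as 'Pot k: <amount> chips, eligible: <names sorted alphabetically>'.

Pot 1: 84 chips, eligible: A, B, E
Pot 2: 38 chips, eligible: B, E

Derivation:
Contributions: A=28, B=47, E=47
Folded: C, D
Pot levels (distinct totals of non-folded players): 28, 47
Layer 1-28: 28 each from A, B, E = 28*3 = 84 chips; eligible A, B, E
Layer 29-47: 19 each from B, E = 19*2 = 38 chips; eligible B, E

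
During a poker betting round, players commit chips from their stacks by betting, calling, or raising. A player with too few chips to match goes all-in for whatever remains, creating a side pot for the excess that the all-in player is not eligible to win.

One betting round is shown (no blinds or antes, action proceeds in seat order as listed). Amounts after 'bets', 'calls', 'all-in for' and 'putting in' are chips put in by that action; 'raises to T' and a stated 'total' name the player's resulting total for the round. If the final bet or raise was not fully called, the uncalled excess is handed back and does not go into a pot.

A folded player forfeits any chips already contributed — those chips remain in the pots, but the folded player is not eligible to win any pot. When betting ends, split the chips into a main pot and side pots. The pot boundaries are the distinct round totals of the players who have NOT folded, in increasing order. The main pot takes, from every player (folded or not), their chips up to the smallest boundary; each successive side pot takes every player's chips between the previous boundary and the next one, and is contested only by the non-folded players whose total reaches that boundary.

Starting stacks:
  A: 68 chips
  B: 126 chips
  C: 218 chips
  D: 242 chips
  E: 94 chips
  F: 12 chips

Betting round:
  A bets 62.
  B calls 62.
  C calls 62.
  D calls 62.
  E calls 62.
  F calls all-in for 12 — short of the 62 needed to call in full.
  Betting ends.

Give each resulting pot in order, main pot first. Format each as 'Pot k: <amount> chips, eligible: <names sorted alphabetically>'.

Pot 1: 72 chips, eligible: A, B, C, D, E, F
Pot 2: 250 chips, eligible: A, B, C, D, E

Derivation:
Contributions: A=62, B=62, C=62, D=62, E=62, F=12
Pot levels (distinct totals of non-folded players): 12, 62
Layer 1-12: 12 each from A, B, C, D, E, F = 12*6 = 72 chips; eligible A, B, C, D, E, F
Layer 13-62: 50 each from A, B, C, D, E = 50*5 = 250 chips; eligible A, B, C, D, E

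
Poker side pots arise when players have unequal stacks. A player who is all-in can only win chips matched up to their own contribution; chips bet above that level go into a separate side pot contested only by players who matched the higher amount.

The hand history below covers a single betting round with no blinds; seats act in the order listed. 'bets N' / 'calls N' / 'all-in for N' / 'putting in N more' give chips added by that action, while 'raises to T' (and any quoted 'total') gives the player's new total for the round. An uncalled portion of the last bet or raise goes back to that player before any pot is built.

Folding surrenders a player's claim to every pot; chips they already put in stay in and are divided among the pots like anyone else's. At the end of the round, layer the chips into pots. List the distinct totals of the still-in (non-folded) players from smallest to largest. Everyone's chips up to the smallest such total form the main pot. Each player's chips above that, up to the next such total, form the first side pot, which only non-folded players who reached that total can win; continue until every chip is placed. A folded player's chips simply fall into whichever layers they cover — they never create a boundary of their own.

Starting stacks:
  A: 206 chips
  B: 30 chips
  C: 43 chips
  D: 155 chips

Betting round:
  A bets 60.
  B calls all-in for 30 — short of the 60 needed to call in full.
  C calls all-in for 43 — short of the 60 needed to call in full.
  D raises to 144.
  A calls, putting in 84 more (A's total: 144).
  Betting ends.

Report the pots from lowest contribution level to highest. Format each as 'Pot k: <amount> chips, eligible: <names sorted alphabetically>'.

Contributions: A=144, B=30, C=43, D=144
Pot levels (distinct totals of non-folded players): 30, 43, 144
Layer 1-30: 30 each from A, B, C, D = 30*4 = 120 chips; eligible A, B, C, D
Layer 31-43: 13 each from A, C, D = 13*3 = 39 chips; eligible A, C, D
Layer 44-144: 101 each from A, D = 101*2 = 202 chips; eligible A, D

Pot 1: 120 chips, eligible: A, B, C, D
Pot 2: 39 chips, eligible: A, C, D
Pot 3: 202 chips, eligible: A, D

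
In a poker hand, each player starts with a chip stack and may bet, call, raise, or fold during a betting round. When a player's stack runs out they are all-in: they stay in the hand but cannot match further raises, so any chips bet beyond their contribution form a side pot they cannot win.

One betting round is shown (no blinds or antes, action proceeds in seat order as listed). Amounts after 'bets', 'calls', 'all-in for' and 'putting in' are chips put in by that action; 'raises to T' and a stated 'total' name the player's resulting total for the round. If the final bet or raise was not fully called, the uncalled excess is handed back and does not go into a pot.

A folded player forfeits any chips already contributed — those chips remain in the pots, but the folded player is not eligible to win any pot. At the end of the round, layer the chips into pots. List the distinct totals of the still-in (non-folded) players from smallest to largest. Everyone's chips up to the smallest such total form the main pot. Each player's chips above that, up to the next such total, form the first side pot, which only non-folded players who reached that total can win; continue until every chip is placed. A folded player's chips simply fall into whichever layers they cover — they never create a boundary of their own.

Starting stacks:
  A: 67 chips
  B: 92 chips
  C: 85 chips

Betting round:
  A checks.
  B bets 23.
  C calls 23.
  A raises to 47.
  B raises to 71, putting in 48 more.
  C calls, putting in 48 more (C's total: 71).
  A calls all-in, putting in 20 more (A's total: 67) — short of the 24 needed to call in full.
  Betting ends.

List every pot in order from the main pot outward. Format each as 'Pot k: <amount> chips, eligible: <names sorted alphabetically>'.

Contributions: A=67, B=71, C=71
Pot levels (distinct totals of non-folded players): 67, 71
Layer 1-67: 67 each from A, B, C = 67*3 = 201 chips; eligible A, B, C
Layer 68-71: 4 each from B, C = 4*2 = 8 chips; eligible B, C

Pot 1: 201 chips, eligible: A, B, C
Pot 2: 8 chips, eligible: B, C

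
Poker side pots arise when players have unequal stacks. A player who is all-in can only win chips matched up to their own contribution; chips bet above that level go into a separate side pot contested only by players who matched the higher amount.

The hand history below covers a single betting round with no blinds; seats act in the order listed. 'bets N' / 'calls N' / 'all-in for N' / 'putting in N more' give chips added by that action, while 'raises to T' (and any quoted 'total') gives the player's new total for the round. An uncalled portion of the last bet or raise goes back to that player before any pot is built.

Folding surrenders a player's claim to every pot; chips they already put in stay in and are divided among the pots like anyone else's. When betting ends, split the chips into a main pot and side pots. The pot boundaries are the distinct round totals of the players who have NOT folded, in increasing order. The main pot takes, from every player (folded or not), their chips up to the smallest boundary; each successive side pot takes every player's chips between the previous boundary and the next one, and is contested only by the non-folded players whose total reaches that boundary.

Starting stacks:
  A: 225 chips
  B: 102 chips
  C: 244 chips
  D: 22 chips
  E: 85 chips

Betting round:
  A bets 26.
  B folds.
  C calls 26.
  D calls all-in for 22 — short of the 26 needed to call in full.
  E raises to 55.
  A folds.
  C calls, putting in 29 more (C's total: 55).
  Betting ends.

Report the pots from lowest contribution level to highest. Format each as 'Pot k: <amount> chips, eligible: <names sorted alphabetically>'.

Pot 1: 88 chips, eligible: C, D, E
Pot 2: 70 chips, eligible: C, E

Derivation:
Contributions: A=26, C=55, D=22, E=55
Folded: A, B
Pot levels (distinct totals of non-folded players): 22, 55
Layer 1-22: 22 each from A, C, D, E = 22*4 = 88 chips; eligible C, D, E
Layer 23-55: A 4 + C 33 + E 33 = 70 chips; eligible C, E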